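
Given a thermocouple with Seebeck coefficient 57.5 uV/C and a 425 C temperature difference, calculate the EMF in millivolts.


The thermocouple output V = sensitivity * dT.
V = 57.5 uV/C * 425 C
V = 24437.5 uV
V = 24.438 mV

24.438 mV


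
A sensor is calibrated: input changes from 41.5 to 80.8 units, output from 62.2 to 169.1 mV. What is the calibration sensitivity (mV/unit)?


Sensitivity = (y2 - y1) / (x2 - x1).
S = (169.1 - 62.2) / (80.8 - 41.5)
S = 106.9 / 39.3
S = 2.7201 mV/unit

2.7201 mV/unit


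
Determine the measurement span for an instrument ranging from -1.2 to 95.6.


Span = upper range - lower range.
Span = 95.6 - (-1.2)
Span = 96.8

96.8


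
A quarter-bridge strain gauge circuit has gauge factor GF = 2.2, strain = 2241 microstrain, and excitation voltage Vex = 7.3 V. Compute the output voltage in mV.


Quarter bridge output: Vout = (GF * epsilon * Vex) / 4.
Vout = (2.2 * 2241e-6 * 7.3) / 4
Vout = 0.03599046 / 4 V
Vout = 0.00899762 V = 8.9976 mV

8.9976 mV


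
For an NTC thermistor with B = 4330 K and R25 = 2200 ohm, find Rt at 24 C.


NTC thermistor equation: Rt = R25 * exp(B * (1/T - 1/T25)).
T in Kelvin: 297.15 K, T25 = 298.15 K
1/T - 1/T25 = 1/297.15 - 1/298.15 = 1.129e-05
B * (1/T - 1/T25) = 4330 * 1.129e-05 = 0.0489
Rt = 2200 * exp(0.0489) = 2310.2 ohm

2310.2 ohm


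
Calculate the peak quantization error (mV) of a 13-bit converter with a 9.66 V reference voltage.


The maximum quantization error is +/- LSB/2.
LSB = Vref / 2^n = 9.66 / 8192 = 0.0011792 V
Max error = LSB / 2 = 0.0011792 / 2 = 0.0005896 V
Max error = 0.5896 mV

0.5896 mV


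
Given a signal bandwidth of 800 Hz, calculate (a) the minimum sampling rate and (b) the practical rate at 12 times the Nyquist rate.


By Nyquist theorem, fs_min = 2 * fmax.
fs_min = 2 * 800 = 1600 Hz
Practical rate = 12 * fs_min = 12 * 1600 = 19200 Hz

fs_min = 1600 Hz, fs_practical = 19200 Hz


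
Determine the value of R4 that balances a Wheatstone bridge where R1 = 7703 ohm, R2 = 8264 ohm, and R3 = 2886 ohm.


At balance: R1*R4 = R2*R3, so R4 = R2*R3/R1.
R4 = 8264 * 2886 / 7703
R4 = 23849904 / 7703
R4 = 3096.18 ohm

3096.18 ohm


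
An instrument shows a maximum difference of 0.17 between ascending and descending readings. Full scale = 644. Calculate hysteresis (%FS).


Hysteresis = (max difference / full scale) * 100%.
H = (0.17 / 644) * 100
H = 0.026 %FS

0.026 %FS


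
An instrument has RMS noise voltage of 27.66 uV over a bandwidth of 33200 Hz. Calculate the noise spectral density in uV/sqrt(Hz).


Noise spectral density = Vrms / sqrt(BW).
NSD = 27.66 / sqrt(33200)
NSD = 27.66 / 182.2087
NSD = 0.1518 uV/sqrt(Hz)

0.1518 uV/sqrt(Hz)


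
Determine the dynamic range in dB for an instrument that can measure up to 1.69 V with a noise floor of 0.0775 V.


Dynamic range = 20 * log10(Vmax / Vnoise).
DR = 20 * log10(1.69 / 0.0775)
DR = 20 * log10(21.81)
DR = 26.77 dB

26.77 dB


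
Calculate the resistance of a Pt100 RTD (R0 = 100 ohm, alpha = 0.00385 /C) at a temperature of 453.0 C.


The RTD equation: Rt = R0 * (1 + alpha * T).
Rt = 100 * (1 + 0.00385 * 453.0)
Rt = 100 * (1 + 1.74405)
Rt = 100 * 2.74405
Rt = 274.405 ohm

274.405 ohm


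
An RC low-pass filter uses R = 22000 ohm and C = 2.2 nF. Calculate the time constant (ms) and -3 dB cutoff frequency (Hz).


Time constant: tau = R * C.
tau = 22000 * 2.20e-09 = 4.84e-05 s
tau = 0.0484 ms
Cutoff frequency: fc = 1 / (2*pi*R*C).
fc = 1 / (2*pi*4.84e-05) = 3288.33 Hz

tau = 0.0484 ms, fc = 3288.33 Hz


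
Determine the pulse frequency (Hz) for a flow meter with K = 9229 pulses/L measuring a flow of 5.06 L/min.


Frequency = K * Q / 60 (converting L/min to L/s).
f = 9229 * 5.06 / 60
f = 46698.74 / 60
f = 778.31 Hz

778.31 Hz


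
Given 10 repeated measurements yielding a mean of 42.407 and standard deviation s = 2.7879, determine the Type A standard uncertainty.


The standard uncertainty for Type A evaluation is u = s / sqrt(n).
u = 2.7879 / sqrt(10)
u = 2.7879 / 3.1623
u = 0.8816

0.8816


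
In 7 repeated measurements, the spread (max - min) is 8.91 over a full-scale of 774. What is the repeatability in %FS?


Repeatability = (spread / full scale) * 100%.
R = (8.91 / 774) * 100
R = 1.151 %FS

1.151 %FS


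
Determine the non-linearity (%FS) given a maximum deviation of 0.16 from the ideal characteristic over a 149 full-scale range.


Linearity error = (max deviation / full scale) * 100%.
Linearity = (0.16 / 149) * 100
Linearity = 0.107 %FS

0.107 %FS


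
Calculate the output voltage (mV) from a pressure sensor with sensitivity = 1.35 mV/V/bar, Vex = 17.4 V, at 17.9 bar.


Output = sensitivity * Vex * P.
Vout = 1.35 * 17.4 * 17.9
Vout = 23.49 * 17.9
Vout = 420.47 mV

420.47 mV


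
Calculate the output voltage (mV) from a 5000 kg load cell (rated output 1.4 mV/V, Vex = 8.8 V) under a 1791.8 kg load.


Vout = rated_output * Vex * (load / capacity).
Vout = 1.4 * 8.8 * (1791.8 / 5000)
Vout = 1.4 * 8.8 * 0.35836
Vout = 4.415 mV

4.415 mV


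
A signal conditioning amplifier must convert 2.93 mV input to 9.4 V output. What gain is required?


Gain = Vout / Vin (converting to same units).
G = 9.4 V / 2.93 mV
G = 9400.0 mV / 2.93 mV
G = 3208.19

3208.19


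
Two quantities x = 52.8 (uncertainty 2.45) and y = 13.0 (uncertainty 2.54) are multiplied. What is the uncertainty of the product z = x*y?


For a product z = x*y, the relative uncertainty is:
uz/z = sqrt((ux/x)^2 + (uy/y)^2)
Relative uncertainties: ux/x = 2.45/52.8 = 0.046402
uy/y = 2.54/13.0 = 0.195385
z = 52.8 * 13.0 = 686.4
uz = 686.4 * sqrt(0.046402^2 + 0.195385^2) = 137.842

137.842


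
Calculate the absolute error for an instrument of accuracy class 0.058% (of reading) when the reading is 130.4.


Absolute error = (accuracy% / 100) * reading.
Error = (0.058 / 100) * 130.4
Error = 0.00058 * 130.4
Error = 0.0756

0.0756


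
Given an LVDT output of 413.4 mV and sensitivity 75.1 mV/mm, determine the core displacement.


Displacement = Vout / sensitivity.
d = 413.4 / 75.1
d = 5.505 mm

5.505 mm


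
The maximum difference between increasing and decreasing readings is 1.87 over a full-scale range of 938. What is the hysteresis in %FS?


Hysteresis = (max difference / full scale) * 100%.
H = (1.87 / 938) * 100
H = 0.199 %FS

0.199 %FS


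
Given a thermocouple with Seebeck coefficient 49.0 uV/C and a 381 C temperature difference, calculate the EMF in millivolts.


The thermocouple output V = sensitivity * dT.
V = 49.0 uV/C * 381 C
V = 18669.0 uV
V = 18.669 mV

18.669 mV


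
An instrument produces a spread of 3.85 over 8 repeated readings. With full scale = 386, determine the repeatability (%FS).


Repeatability = (spread / full scale) * 100%.
R = (3.85 / 386) * 100
R = 0.997 %FS

0.997 %FS


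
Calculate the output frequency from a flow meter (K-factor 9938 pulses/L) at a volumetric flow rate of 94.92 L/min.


Frequency = K * Q / 60 (converting L/min to L/s).
f = 9938 * 94.92 / 60
f = 943314.96 / 60
f = 15721.92 Hz

15721.92 Hz


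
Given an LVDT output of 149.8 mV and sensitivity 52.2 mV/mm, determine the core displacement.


Displacement = Vout / sensitivity.
d = 149.8 / 52.2
d = 2.87 mm

2.87 mm


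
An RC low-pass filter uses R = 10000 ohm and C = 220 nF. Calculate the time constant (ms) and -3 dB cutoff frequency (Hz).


Time constant: tau = R * C.
tau = 10000 * 2.20e-07 = 0.0022 s
tau = 2.2 ms
Cutoff frequency: fc = 1 / (2*pi*R*C).
fc = 1 / (2*pi*0.0022) = 72.34 Hz

tau = 2.2 ms, fc = 72.34 Hz


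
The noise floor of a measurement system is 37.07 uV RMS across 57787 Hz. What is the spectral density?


Noise spectral density = Vrms / sqrt(BW).
NSD = 37.07 / sqrt(57787)
NSD = 37.07 / 240.3893
NSD = 0.1542 uV/sqrt(Hz)

0.1542 uV/sqrt(Hz)


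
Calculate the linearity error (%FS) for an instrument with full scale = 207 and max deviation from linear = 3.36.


Linearity error = (max deviation / full scale) * 100%.
Linearity = (3.36 / 207) * 100
Linearity = 1.623 %FS

1.623 %FS


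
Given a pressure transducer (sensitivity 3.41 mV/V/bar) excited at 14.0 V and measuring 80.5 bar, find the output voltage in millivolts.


Output = sensitivity * Vex * P.
Vout = 3.41 * 14.0 * 80.5
Vout = 47.74 * 80.5
Vout = 3843.07 mV

3843.07 mV


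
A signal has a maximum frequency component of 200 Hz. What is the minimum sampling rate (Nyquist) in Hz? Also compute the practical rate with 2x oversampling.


By Nyquist theorem, fs_min = 2 * fmax.
fs_min = 2 * 200 = 400 Hz
Practical rate = 2 * fs_min = 2 * 400 = 800 Hz

fs_min = 400 Hz, fs_practical = 800 Hz


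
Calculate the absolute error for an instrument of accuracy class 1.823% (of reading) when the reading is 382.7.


Absolute error = (accuracy% / 100) * reading.
Error = (1.823 / 100) * 382.7
Error = 0.01823 * 382.7
Error = 6.9766

6.9766


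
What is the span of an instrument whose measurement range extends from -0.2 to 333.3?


Span = upper range - lower range.
Span = 333.3 - (-0.2)
Span = 333.5

333.5


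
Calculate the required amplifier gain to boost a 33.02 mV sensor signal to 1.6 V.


Gain = Vout / Vin (converting to same units).
G = 1.6 V / 33.02 mV
G = 1600.0 mV / 33.02 mV
G = 48.46

48.46


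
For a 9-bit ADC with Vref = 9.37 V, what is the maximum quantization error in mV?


The maximum quantization error is +/- LSB/2.
LSB = Vref / 2^n = 9.37 / 512 = 0.01830078 V
Max error = LSB / 2 = 0.01830078 / 2 = 0.00915039 V
Max error = 9.1504 mV

9.1504 mV


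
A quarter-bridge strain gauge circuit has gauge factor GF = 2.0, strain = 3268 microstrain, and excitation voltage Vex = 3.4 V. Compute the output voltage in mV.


Quarter bridge output: Vout = (GF * epsilon * Vex) / 4.
Vout = (2.0 * 3268e-6 * 3.4) / 4
Vout = 0.0222224 / 4 V
Vout = 0.0055556 V = 5.5556 mV

5.5556 mV


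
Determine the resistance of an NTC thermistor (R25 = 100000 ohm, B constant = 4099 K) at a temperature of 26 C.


NTC thermistor equation: Rt = R25 * exp(B * (1/T - 1/T25)).
T in Kelvin: 299.15 K, T25 = 298.15 K
1/T - 1/T25 = 1/299.15 - 1/298.15 = -1.121e-05
B * (1/T - 1/T25) = 4099 * -1.121e-05 = -0.046
Rt = 100000 * exp(-0.046) = 95508.3 ohm

95508.3 ohm


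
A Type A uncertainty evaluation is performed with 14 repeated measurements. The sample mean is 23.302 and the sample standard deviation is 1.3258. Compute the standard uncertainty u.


The standard uncertainty for Type A evaluation is u = s / sqrt(n).
u = 1.3258 / sqrt(14)
u = 1.3258 / 3.7417
u = 0.3543

0.3543


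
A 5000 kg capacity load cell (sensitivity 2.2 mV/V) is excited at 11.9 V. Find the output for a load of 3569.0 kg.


Vout = rated_output * Vex * (load / capacity).
Vout = 2.2 * 11.9 * (3569.0 / 5000)
Vout = 2.2 * 11.9 * 0.7138
Vout = 18.687 mV

18.687 mV


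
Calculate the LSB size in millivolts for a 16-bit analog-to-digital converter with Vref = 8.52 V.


The resolution (LSB) of an ADC is Vref / 2^n.
LSB = 8.52 / 2^16
LSB = 8.52 / 65536
LSB = 0.00013 V = 0.13000488 mV

0.13000488 mV


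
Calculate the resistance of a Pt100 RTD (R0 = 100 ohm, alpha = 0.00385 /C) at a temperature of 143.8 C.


The RTD equation: Rt = R0 * (1 + alpha * T).
Rt = 100 * (1 + 0.00385 * 143.8)
Rt = 100 * (1 + 0.55363)
Rt = 100 * 1.55363
Rt = 155.363 ohm

155.363 ohm


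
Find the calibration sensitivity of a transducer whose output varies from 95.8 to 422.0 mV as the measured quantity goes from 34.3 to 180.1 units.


Sensitivity = (y2 - y1) / (x2 - x1).
S = (422.0 - 95.8) / (180.1 - 34.3)
S = 326.2 / 145.8
S = 2.2373 mV/unit

2.2373 mV/unit


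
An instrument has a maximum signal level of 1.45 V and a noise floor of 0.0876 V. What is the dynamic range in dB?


Dynamic range = 20 * log10(Vmax / Vnoise).
DR = 20 * log10(1.45 / 0.0876)
DR = 20 * log10(16.55)
DR = 24.38 dB

24.38 dB


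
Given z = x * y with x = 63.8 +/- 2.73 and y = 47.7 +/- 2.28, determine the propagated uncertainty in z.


For a product z = x*y, the relative uncertainty is:
uz/z = sqrt((ux/x)^2 + (uy/y)^2)
Relative uncertainties: ux/x = 2.73/63.8 = 0.04279
uy/y = 2.28/47.7 = 0.047799
z = 63.8 * 47.7 = 3043.3
uz = 3043.3 * sqrt(0.04279^2 + 0.047799^2) = 195.236

195.236


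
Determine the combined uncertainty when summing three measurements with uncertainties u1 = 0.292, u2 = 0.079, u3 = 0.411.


For a sum of independent quantities, uc = sqrt(u1^2 + u2^2 + u3^2).
uc = sqrt(0.292^2 + 0.079^2 + 0.411^2)
uc = sqrt(0.085264 + 0.006241 + 0.168921)
uc = 0.5103

0.5103


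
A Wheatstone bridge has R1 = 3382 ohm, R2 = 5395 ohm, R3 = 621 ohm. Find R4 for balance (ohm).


At balance: R1*R4 = R2*R3, so R4 = R2*R3/R1.
R4 = 5395 * 621 / 3382
R4 = 3350295 / 3382
R4 = 990.63 ohm

990.63 ohm


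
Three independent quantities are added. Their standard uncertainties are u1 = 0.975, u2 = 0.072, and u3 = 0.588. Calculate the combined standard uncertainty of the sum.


For a sum of independent quantities, uc = sqrt(u1^2 + u2^2 + u3^2).
uc = sqrt(0.975^2 + 0.072^2 + 0.588^2)
uc = sqrt(0.950625 + 0.005184 + 0.345744)
uc = 1.1409

1.1409


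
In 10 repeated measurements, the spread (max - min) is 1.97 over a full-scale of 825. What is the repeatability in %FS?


Repeatability = (spread / full scale) * 100%.
R = (1.97 / 825) * 100
R = 0.239 %FS

0.239 %FS


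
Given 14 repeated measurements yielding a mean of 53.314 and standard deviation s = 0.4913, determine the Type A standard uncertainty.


The standard uncertainty for Type A evaluation is u = s / sqrt(n).
u = 0.4913 / sqrt(14)
u = 0.4913 / 3.7417
u = 0.1313

0.1313


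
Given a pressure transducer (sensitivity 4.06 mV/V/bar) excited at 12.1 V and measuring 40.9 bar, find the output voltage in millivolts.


Output = sensitivity * Vex * P.
Vout = 4.06 * 12.1 * 40.9
Vout = 49.126 * 40.9
Vout = 2009.25 mV

2009.25 mV


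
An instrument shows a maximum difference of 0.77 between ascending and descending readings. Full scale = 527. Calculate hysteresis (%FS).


Hysteresis = (max difference / full scale) * 100%.
H = (0.77 / 527) * 100
H = 0.146 %FS

0.146 %FS


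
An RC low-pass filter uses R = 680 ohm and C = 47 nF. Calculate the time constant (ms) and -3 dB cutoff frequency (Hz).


Time constant: tau = R * C.
tau = 680 * 4.70e-08 = 3.196e-05 s
tau = 0.032 ms
Cutoff frequency: fc = 1 / (2*pi*R*C).
fc = 1 / (2*pi*3.196e-05) = 4979.82 Hz

tau = 0.032 ms, fc = 4979.82 Hz


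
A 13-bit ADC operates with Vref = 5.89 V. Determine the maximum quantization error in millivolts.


The maximum quantization error is +/- LSB/2.
LSB = Vref / 2^n = 5.89 / 8192 = 0.00071899 V
Max error = LSB / 2 = 0.00071899 / 2 = 0.0003595 V
Max error = 0.3595 mV

0.3595 mV


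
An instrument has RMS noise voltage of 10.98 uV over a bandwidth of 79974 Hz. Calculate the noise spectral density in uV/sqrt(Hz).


Noise spectral density = Vrms / sqrt(BW).
NSD = 10.98 / sqrt(79974)
NSD = 10.98 / 282.7967
NSD = 0.0388 uV/sqrt(Hz)

0.0388 uV/sqrt(Hz)


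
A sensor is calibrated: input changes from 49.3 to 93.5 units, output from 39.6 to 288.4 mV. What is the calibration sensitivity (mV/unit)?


Sensitivity = (y2 - y1) / (x2 - x1).
S = (288.4 - 39.6) / (93.5 - 49.3)
S = 248.8 / 44.2
S = 5.629 mV/unit

5.629 mV/unit


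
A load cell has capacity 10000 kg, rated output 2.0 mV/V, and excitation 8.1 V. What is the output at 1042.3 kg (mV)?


Vout = rated_output * Vex * (load / capacity).
Vout = 2.0 * 8.1 * (1042.3 / 10000)
Vout = 2.0 * 8.1 * 0.10423
Vout = 1.689 mV

1.689 mV


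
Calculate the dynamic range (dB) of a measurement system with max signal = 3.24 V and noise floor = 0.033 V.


Dynamic range = 20 * log10(Vmax / Vnoise).
DR = 20 * log10(3.24 / 0.033)
DR = 20 * log10(98.18)
DR = 39.84 dB

39.84 dB


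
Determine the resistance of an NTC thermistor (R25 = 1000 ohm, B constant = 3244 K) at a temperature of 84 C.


NTC thermistor equation: Rt = R25 * exp(B * (1/T - 1/T25)).
T in Kelvin: 357.15 K, T25 = 298.15 K
1/T - 1/T25 = 1/357.15 - 1/298.15 = -0.00055407
B * (1/T - 1/T25) = 3244 * -0.00055407 = -1.7974
Rt = 1000 * exp(-1.7974) = 165.7 ohm

165.7 ohm


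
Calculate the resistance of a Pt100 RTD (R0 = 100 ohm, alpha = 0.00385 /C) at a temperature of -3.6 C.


The RTD equation: Rt = R0 * (1 + alpha * T).
Rt = 100 * (1 + 0.00385 * -3.6)
Rt = 100 * (1 + -0.01386)
Rt = 100 * 0.98614
Rt = 98.614 ohm

98.614 ohm


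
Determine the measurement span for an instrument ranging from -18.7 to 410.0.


Span = upper range - lower range.
Span = 410.0 - (-18.7)
Span = 428.7

428.7


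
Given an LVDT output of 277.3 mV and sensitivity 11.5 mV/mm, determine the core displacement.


Displacement = Vout / sensitivity.
d = 277.3 / 11.5
d = 24.113 mm

24.113 mm


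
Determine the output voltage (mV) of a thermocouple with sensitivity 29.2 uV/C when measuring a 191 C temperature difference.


The thermocouple output V = sensitivity * dT.
V = 29.2 uV/C * 191 C
V = 5577.2 uV
V = 5.577 mV

5.577 mV


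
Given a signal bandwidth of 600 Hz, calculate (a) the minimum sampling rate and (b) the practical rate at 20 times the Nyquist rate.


By Nyquist theorem, fs_min = 2 * fmax.
fs_min = 2 * 600 = 1200 Hz
Practical rate = 20 * fs_min = 20 * 1200 = 24000 Hz

fs_min = 1200 Hz, fs_practical = 24000 Hz


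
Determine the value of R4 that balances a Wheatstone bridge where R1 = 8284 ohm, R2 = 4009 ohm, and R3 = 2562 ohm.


At balance: R1*R4 = R2*R3, so R4 = R2*R3/R1.
R4 = 4009 * 2562 / 8284
R4 = 10271058 / 8284
R4 = 1239.87 ohm

1239.87 ohm


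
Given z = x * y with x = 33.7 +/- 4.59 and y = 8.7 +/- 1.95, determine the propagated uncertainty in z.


For a product z = x*y, the relative uncertainty is:
uz/z = sqrt((ux/x)^2 + (uy/y)^2)
Relative uncertainties: ux/x = 4.59/33.7 = 0.136202
uy/y = 1.95/8.7 = 0.224138
z = 33.7 * 8.7 = 293.2
uz = 293.2 * sqrt(0.136202^2 + 0.224138^2) = 76.897

76.897


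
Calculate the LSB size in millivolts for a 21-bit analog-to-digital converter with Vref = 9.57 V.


The resolution (LSB) of an ADC is Vref / 2^n.
LSB = 9.57 / 2^21
LSB = 9.57 / 2097152
LSB = 4.56e-06 V = 0.00456333 mV

0.00456333 mV


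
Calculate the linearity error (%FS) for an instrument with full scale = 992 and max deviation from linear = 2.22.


Linearity error = (max deviation / full scale) * 100%.
Linearity = (2.22 / 992) * 100
Linearity = 0.224 %FS

0.224 %FS


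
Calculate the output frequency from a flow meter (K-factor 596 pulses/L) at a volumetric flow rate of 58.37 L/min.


Frequency = K * Q / 60 (converting L/min to L/s).
f = 596 * 58.37 / 60
f = 34788.52 / 60
f = 579.81 Hz

579.81 Hz


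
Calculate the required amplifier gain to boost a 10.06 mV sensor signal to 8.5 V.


Gain = Vout / Vin (converting to same units).
G = 8.5 V / 10.06 mV
G = 8500.0 mV / 10.06 mV
G = 844.93

844.93


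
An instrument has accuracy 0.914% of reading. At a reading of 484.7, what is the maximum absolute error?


Absolute error = (accuracy% / 100) * reading.
Error = (0.914 / 100) * 484.7
Error = 0.00914 * 484.7
Error = 4.4302

4.4302


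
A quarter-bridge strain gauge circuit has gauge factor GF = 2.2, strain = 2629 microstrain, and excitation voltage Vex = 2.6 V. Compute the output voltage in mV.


Quarter bridge output: Vout = (GF * epsilon * Vex) / 4.
Vout = (2.2 * 2629e-6 * 2.6) / 4
Vout = 0.01503788 / 4 V
Vout = 0.00375947 V = 3.7595 mV

3.7595 mV


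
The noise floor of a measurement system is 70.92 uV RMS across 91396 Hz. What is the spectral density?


Noise spectral density = Vrms / sqrt(BW).
NSD = 70.92 / sqrt(91396)
NSD = 70.92 / 302.3177
NSD = 0.2346 uV/sqrt(Hz)

0.2346 uV/sqrt(Hz)


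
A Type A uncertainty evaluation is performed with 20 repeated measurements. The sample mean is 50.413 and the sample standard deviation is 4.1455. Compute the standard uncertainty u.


The standard uncertainty for Type A evaluation is u = s / sqrt(n).
u = 4.1455 / sqrt(20)
u = 4.1455 / 4.4721
u = 0.927

0.927


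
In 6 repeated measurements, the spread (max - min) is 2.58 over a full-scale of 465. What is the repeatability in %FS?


Repeatability = (spread / full scale) * 100%.
R = (2.58 / 465) * 100
R = 0.555 %FS

0.555 %FS


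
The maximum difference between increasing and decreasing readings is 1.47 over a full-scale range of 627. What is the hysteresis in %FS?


Hysteresis = (max difference / full scale) * 100%.
H = (1.47 / 627) * 100
H = 0.234 %FS

0.234 %FS


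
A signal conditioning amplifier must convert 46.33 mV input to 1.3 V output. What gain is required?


Gain = Vout / Vin (converting to same units).
G = 1.3 V / 46.33 mV
G = 1300.0 mV / 46.33 mV
G = 28.06

28.06


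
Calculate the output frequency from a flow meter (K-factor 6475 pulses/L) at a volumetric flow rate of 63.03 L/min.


Frequency = K * Q / 60 (converting L/min to L/s).
f = 6475 * 63.03 / 60
f = 408119.25 / 60
f = 6801.99 Hz

6801.99 Hz


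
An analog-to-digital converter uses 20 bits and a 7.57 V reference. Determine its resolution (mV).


The resolution (LSB) of an ADC is Vref / 2^n.
LSB = 7.57 / 2^20
LSB = 7.57 / 1048576
LSB = 7.22e-06 V = 0.00721931 mV

0.00721931 mV


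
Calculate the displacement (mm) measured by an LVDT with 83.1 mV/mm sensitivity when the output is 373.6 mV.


Displacement = Vout / sensitivity.
d = 373.6 / 83.1
d = 4.496 mm

4.496 mm


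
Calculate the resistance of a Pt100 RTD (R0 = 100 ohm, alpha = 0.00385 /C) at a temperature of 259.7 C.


The RTD equation: Rt = R0 * (1 + alpha * T).
Rt = 100 * (1 + 0.00385 * 259.7)
Rt = 100 * (1 + 0.999845)
Rt = 100 * 1.999845
Rt = 199.984 ohm

199.984 ohm


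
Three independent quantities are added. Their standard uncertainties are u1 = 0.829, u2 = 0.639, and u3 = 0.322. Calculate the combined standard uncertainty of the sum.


For a sum of independent quantities, uc = sqrt(u1^2 + u2^2 + u3^2).
uc = sqrt(0.829^2 + 0.639^2 + 0.322^2)
uc = sqrt(0.687241 + 0.408321 + 0.103684)
uc = 1.0951

1.0951


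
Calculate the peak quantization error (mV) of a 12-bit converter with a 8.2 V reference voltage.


The maximum quantization error is +/- LSB/2.
LSB = Vref / 2^n = 8.2 / 4096 = 0.00200195 V
Max error = LSB / 2 = 0.00200195 / 2 = 0.00100098 V
Max error = 1.001 mV

1.001 mV


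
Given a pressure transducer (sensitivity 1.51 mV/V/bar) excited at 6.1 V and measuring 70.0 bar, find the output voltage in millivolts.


Output = sensitivity * Vex * P.
Vout = 1.51 * 6.1 * 70.0
Vout = 9.211 * 70.0
Vout = 644.77 mV

644.77 mV


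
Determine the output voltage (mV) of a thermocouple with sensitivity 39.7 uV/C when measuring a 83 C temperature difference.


The thermocouple output V = sensitivity * dT.
V = 39.7 uV/C * 83 C
V = 3295.1 uV
V = 3.295 mV

3.295 mV


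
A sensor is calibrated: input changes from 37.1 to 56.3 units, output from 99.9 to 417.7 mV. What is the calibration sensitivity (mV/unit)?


Sensitivity = (y2 - y1) / (x2 - x1).
S = (417.7 - 99.9) / (56.3 - 37.1)
S = 317.8 / 19.2
S = 16.5521 mV/unit

16.5521 mV/unit


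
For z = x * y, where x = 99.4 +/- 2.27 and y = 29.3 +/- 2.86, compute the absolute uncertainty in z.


For a product z = x*y, the relative uncertainty is:
uz/z = sqrt((ux/x)^2 + (uy/y)^2)
Relative uncertainties: ux/x = 2.27/99.4 = 0.022837
uy/y = 2.86/29.3 = 0.097611
z = 99.4 * 29.3 = 2912.4
uz = 2912.4 * sqrt(0.022837^2 + 0.097611^2) = 291.961

291.961


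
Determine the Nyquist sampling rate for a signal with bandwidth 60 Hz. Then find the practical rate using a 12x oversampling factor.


By Nyquist theorem, fs_min = 2 * fmax.
fs_min = 2 * 60 = 120 Hz
Practical rate = 12 * fs_min = 12 * 120 = 1440 Hz

fs_min = 120 Hz, fs_practical = 1440 Hz


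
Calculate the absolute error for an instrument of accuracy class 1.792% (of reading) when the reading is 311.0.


Absolute error = (accuracy% / 100) * reading.
Error = (1.792 / 100) * 311.0
Error = 0.01792 * 311.0
Error = 5.5731

5.5731


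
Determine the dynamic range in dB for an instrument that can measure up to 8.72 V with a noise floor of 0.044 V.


Dynamic range = 20 * log10(Vmax / Vnoise).
DR = 20 * log10(8.72 / 0.044)
DR = 20 * log10(198.18)
DR = 45.94 dB

45.94 dB


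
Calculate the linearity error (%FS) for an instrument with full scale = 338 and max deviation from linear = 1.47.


Linearity error = (max deviation / full scale) * 100%.
Linearity = (1.47 / 338) * 100
Linearity = 0.435 %FS

0.435 %FS


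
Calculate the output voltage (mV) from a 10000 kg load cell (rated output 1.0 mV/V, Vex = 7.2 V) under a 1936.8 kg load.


Vout = rated_output * Vex * (load / capacity).
Vout = 1.0 * 7.2 * (1936.8 / 10000)
Vout = 1.0 * 7.2 * 0.19368
Vout = 1.394 mV

1.394 mV


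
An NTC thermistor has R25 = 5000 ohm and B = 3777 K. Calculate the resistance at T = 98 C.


NTC thermistor equation: Rt = R25 * exp(B * (1/T - 1/T25)).
T in Kelvin: 371.15 K, T25 = 298.15 K
1/T - 1/T25 = 1/371.15 - 1/298.15 = -0.00065969
B * (1/T - 1/T25) = 3777 * -0.00065969 = -2.4916
Rt = 5000 * exp(-2.4916) = 413.9 ohm

413.9 ohm


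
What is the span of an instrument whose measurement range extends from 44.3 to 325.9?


Span = upper range - lower range.
Span = 325.9 - (44.3)
Span = 281.6

281.6


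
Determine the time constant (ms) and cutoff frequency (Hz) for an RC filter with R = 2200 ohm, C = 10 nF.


Time constant: tau = R * C.
tau = 2200 * 1.00e-08 = 2.2e-05 s
tau = 0.022 ms
Cutoff frequency: fc = 1 / (2*pi*R*C).
fc = 1 / (2*pi*2.2e-05) = 7234.32 Hz

tau = 0.022 ms, fc = 7234.32 Hz


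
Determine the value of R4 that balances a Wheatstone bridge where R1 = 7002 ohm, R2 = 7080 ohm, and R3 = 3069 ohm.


At balance: R1*R4 = R2*R3, so R4 = R2*R3/R1.
R4 = 7080 * 3069 / 7002
R4 = 21728520 / 7002
R4 = 3103.19 ohm

3103.19 ohm


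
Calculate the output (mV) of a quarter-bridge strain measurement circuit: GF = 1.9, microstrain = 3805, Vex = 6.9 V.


Quarter bridge output: Vout = (GF * epsilon * Vex) / 4.
Vout = (1.9 * 3805e-6 * 6.9) / 4
Vout = 0.04988355 / 4 V
Vout = 0.01247089 V = 12.4709 mV

12.4709 mV


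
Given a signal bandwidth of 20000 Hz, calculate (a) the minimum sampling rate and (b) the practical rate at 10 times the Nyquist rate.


By Nyquist theorem, fs_min = 2 * fmax.
fs_min = 2 * 20000 = 40000 Hz
Practical rate = 10 * fs_min = 10 * 40000 = 400000 Hz

fs_min = 40000 Hz, fs_practical = 400000 Hz


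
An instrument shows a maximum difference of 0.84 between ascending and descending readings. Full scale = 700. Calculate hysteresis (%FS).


Hysteresis = (max difference / full scale) * 100%.
H = (0.84 / 700) * 100
H = 0.12 %FS

0.12 %FS


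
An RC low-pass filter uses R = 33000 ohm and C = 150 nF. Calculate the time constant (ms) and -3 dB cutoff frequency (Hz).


Time constant: tau = R * C.
tau = 33000 * 1.50e-07 = 0.00495 s
tau = 4.95 ms
Cutoff frequency: fc = 1 / (2*pi*R*C).
fc = 1 / (2*pi*0.00495) = 32.15 Hz

tau = 4.95 ms, fc = 32.15 Hz


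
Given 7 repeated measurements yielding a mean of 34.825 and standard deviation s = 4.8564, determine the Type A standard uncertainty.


The standard uncertainty for Type A evaluation is u = s / sqrt(n).
u = 4.8564 / sqrt(7)
u = 4.8564 / 2.6458
u = 1.8355

1.8355


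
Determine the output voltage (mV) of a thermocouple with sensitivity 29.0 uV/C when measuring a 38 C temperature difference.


The thermocouple output V = sensitivity * dT.
V = 29.0 uV/C * 38 C
V = 1102.0 uV
V = 1.102 mV

1.102 mV


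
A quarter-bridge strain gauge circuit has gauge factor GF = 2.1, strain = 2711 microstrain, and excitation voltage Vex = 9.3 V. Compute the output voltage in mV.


Quarter bridge output: Vout = (GF * epsilon * Vex) / 4.
Vout = (2.1 * 2711e-6 * 9.3) / 4
Vout = 0.05294583 / 4 V
Vout = 0.01323646 V = 13.2365 mV

13.2365 mV


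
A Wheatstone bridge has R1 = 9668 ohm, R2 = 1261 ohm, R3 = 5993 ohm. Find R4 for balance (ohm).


At balance: R1*R4 = R2*R3, so R4 = R2*R3/R1.
R4 = 1261 * 5993 / 9668
R4 = 7557173 / 9668
R4 = 781.67 ohm

781.67 ohm


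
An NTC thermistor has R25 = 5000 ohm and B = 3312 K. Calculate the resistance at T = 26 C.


NTC thermistor equation: Rt = R25 * exp(B * (1/T - 1/T25)).
T in Kelvin: 299.15 K, T25 = 298.15 K
1/T - 1/T25 = 1/299.15 - 1/298.15 = -1.121e-05
B * (1/T - 1/T25) = 3312 * -1.121e-05 = -0.0371
Rt = 5000 * exp(-0.0371) = 4817.7 ohm

4817.7 ohm


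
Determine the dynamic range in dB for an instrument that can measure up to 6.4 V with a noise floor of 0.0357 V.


Dynamic range = 20 * log10(Vmax / Vnoise).
DR = 20 * log10(6.4 / 0.0357)
DR = 20 * log10(179.27)
DR = 45.07 dB

45.07 dB


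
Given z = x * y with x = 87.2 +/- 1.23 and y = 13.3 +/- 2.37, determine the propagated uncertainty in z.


For a product z = x*y, the relative uncertainty is:
uz/z = sqrt((ux/x)^2 + (uy/y)^2)
Relative uncertainties: ux/x = 1.23/87.2 = 0.014106
uy/y = 2.37/13.3 = 0.178195
z = 87.2 * 13.3 = 1159.8
uz = 1159.8 * sqrt(0.014106^2 + 0.178195^2) = 207.31

207.31


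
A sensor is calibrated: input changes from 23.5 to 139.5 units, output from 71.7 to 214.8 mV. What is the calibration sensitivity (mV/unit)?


Sensitivity = (y2 - y1) / (x2 - x1).
S = (214.8 - 71.7) / (139.5 - 23.5)
S = 143.1 / 116.0
S = 1.2336 mV/unit

1.2336 mV/unit


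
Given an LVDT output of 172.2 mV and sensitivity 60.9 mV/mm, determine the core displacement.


Displacement = Vout / sensitivity.
d = 172.2 / 60.9
d = 2.828 mm

2.828 mm


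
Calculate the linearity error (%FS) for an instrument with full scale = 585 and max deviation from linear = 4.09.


Linearity error = (max deviation / full scale) * 100%.
Linearity = (4.09 / 585) * 100
Linearity = 0.699 %FS

0.699 %FS


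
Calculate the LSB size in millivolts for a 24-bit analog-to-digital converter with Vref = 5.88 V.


The resolution (LSB) of an ADC is Vref / 2^n.
LSB = 5.88 / 2^24
LSB = 5.88 / 16777216
LSB = 3.5e-07 V = 0.00035048 mV

0.00035048 mV


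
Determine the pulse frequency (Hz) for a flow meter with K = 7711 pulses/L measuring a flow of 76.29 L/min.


Frequency = K * Q / 60 (converting L/min to L/s).
f = 7711 * 76.29 / 60
f = 588272.19 / 60
f = 9804.54 Hz

9804.54 Hz


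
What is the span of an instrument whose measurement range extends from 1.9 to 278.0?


Span = upper range - lower range.
Span = 278.0 - (1.9)
Span = 276.1

276.1


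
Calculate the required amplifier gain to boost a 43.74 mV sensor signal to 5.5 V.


Gain = Vout / Vin (converting to same units).
G = 5.5 V / 43.74 mV
G = 5500.0 mV / 43.74 mV
G = 125.74

125.74


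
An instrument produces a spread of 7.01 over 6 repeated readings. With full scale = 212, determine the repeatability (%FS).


Repeatability = (spread / full scale) * 100%.
R = (7.01 / 212) * 100
R = 3.307 %FS

3.307 %FS


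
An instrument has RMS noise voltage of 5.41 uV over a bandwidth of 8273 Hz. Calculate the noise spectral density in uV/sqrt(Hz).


Noise spectral density = Vrms / sqrt(BW).
NSD = 5.41 / sqrt(8273)
NSD = 5.41 / 90.956
NSD = 0.0595 uV/sqrt(Hz)

0.0595 uV/sqrt(Hz)


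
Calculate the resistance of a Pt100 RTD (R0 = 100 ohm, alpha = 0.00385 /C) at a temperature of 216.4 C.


The RTD equation: Rt = R0 * (1 + alpha * T).
Rt = 100 * (1 + 0.00385 * 216.4)
Rt = 100 * (1 + 0.83314)
Rt = 100 * 1.83314
Rt = 183.314 ohm

183.314 ohm


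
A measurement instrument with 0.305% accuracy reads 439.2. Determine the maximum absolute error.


Absolute error = (accuracy% / 100) * reading.
Error = (0.305 / 100) * 439.2
Error = 0.00305 * 439.2
Error = 1.3396

1.3396


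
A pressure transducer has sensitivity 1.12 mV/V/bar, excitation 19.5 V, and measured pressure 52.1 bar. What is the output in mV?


Output = sensitivity * Vex * P.
Vout = 1.12 * 19.5 * 52.1
Vout = 21.84 * 52.1
Vout = 1137.86 mV

1137.86 mV


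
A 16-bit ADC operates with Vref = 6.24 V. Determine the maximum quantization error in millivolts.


The maximum quantization error is +/- LSB/2.
LSB = Vref / 2^n = 6.24 / 65536 = 9.521e-05 V
Max error = LSB / 2 = 9.521e-05 / 2 = 4.761e-05 V
Max error = 0.0476 mV

0.0476 mV


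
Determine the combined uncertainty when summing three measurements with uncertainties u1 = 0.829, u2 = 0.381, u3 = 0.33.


For a sum of independent quantities, uc = sqrt(u1^2 + u2^2 + u3^2).
uc = sqrt(0.829^2 + 0.381^2 + 0.33^2)
uc = sqrt(0.687241 + 0.145161 + 0.1089)
uc = 0.9702

0.9702


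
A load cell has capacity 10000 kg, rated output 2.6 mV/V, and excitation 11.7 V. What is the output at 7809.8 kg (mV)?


Vout = rated_output * Vex * (load / capacity).
Vout = 2.6 * 11.7 * (7809.8 / 10000)
Vout = 2.6 * 11.7 * 0.78098
Vout = 23.757 mV

23.757 mV


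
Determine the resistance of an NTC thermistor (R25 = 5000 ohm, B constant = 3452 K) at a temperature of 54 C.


NTC thermistor equation: Rt = R25 * exp(B * (1/T - 1/T25)).
T in Kelvin: 327.15 K, T25 = 298.15 K
1/T - 1/T25 = 1/327.15 - 1/298.15 = -0.00029731
B * (1/T - 1/T25) = 3452 * -0.00029731 = -1.0263
Rt = 5000 * exp(-1.0263) = 1791.6 ohm

1791.6 ohm


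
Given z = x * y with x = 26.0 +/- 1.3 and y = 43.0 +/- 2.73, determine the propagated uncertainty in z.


For a product z = x*y, the relative uncertainty is:
uz/z = sqrt((ux/x)^2 + (uy/y)^2)
Relative uncertainties: ux/x = 1.3/26.0 = 0.05
uy/y = 2.73/43.0 = 0.063488
z = 26.0 * 43.0 = 1118.0
uz = 1118.0 * sqrt(0.05^2 + 0.063488^2) = 90.349

90.349


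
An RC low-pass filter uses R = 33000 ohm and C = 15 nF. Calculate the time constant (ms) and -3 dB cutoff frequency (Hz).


Time constant: tau = R * C.
tau = 33000 * 1.50e-08 = 0.000495 s
tau = 0.495 ms
Cutoff frequency: fc = 1 / (2*pi*R*C).
fc = 1 / (2*pi*0.000495) = 321.53 Hz

tau = 0.495 ms, fc = 321.53 Hz


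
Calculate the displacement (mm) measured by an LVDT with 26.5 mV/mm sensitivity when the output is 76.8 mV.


Displacement = Vout / sensitivity.
d = 76.8 / 26.5
d = 2.898 mm

2.898 mm


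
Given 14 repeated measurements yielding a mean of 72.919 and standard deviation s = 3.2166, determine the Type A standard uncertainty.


The standard uncertainty for Type A evaluation is u = s / sqrt(n).
u = 3.2166 / sqrt(14)
u = 3.2166 / 3.7417
u = 0.8597

0.8597


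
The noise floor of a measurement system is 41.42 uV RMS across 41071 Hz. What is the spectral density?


Noise spectral density = Vrms / sqrt(BW).
NSD = 41.42 / sqrt(41071)
NSD = 41.42 / 202.6598
NSD = 0.2044 uV/sqrt(Hz)

0.2044 uV/sqrt(Hz)


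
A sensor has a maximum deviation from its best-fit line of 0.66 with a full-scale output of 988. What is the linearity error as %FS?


Linearity error = (max deviation / full scale) * 100%.
Linearity = (0.66 / 988) * 100
Linearity = 0.067 %FS

0.067 %FS


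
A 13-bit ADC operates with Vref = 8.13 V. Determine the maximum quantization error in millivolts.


The maximum quantization error is +/- LSB/2.
LSB = Vref / 2^n = 8.13 / 8192 = 0.00099243 V
Max error = LSB / 2 = 0.00099243 / 2 = 0.00049622 V
Max error = 0.4962 mV

0.4962 mV


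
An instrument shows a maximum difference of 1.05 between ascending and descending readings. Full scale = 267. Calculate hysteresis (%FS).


Hysteresis = (max difference / full scale) * 100%.
H = (1.05 / 267) * 100
H = 0.393 %FS

0.393 %FS


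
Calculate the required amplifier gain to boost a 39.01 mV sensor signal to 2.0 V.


Gain = Vout / Vin (converting to same units).
G = 2.0 V / 39.01 mV
G = 2000.0 mV / 39.01 mV
G = 51.27

51.27


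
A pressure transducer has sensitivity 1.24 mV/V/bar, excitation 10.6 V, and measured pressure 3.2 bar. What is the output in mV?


Output = sensitivity * Vex * P.
Vout = 1.24 * 10.6 * 3.2
Vout = 13.144 * 3.2
Vout = 42.06 mV

42.06 mV


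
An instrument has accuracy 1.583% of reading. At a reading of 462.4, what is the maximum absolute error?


Absolute error = (accuracy% / 100) * reading.
Error = (1.583 / 100) * 462.4
Error = 0.01583 * 462.4
Error = 7.3198

7.3198


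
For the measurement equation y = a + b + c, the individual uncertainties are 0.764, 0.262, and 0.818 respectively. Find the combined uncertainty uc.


For a sum of independent quantities, uc = sqrt(u1^2 + u2^2 + u3^2).
uc = sqrt(0.764^2 + 0.262^2 + 0.818^2)
uc = sqrt(0.583696 + 0.068644 + 0.669124)
uc = 1.1495

1.1495


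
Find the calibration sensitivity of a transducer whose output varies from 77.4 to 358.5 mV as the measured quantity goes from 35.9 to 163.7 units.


Sensitivity = (y2 - y1) / (x2 - x1).
S = (358.5 - 77.4) / (163.7 - 35.9)
S = 281.1 / 127.8
S = 2.1995 mV/unit

2.1995 mV/unit


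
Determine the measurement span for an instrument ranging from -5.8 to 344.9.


Span = upper range - lower range.
Span = 344.9 - (-5.8)
Span = 350.7

350.7


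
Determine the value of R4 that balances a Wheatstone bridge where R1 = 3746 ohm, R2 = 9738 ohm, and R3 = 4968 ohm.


At balance: R1*R4 = R2*R3, so R4 = R2*R3/R1.
R4 = 9738 * 4968 / 3746
R4 = 48378384 / 3746
R4 = 12914.68 ohm

12914.68 ohm


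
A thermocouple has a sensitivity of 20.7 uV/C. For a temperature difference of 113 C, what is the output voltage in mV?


The thermocouple output V = sensitivity * dT.
V = 20.7 uV/C * 113 C
V = 2339.1 uV
V = 2.339 mV

2.339 mV


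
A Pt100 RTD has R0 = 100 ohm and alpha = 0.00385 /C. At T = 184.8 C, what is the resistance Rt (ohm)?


The RTD equation: Rt = R0 * (1 + alpha * T).
Rt = 100 * (1 + 0.00385 * 184.8)
Rt = 100 * (1 + 0.71148)
Rt = 100 * 1.71148
Rt = 171.148 ohm

171.148 ohm


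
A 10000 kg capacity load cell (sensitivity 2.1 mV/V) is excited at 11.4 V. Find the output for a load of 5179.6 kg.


Vout = rated_output * Vex * (load / capacity).
Vout = 2.1 * 11.4 * (5179.6 / 10000)
Vout = 2.1 * 11.4 * 0.51796
Vout = 12.4 mV

12.4 mV


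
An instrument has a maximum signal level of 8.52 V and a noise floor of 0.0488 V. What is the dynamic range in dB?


Dynamic range = 20 * log10(Vmax / Vnoise).
DR = 20 * log10(8.52 / 0.0488)
DR = 20 * log10(174.59)
DR = 44.84 dB

44.84 dB


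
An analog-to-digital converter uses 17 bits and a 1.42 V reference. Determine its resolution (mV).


The resolution (LSB) of an ADC is Vref / 2^n.
LSB = 1.42 / 2^17
LSB = 1.42 / 131072
LSB = 1.083e-05 V = 0.01083374 mV

0.01083374 mV


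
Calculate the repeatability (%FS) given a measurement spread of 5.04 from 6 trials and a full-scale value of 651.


Repeatability = (spread / full scale) * 100%.
R = (5.04 / 651) * 100
R = 0.774 %FS

0.774 %FS


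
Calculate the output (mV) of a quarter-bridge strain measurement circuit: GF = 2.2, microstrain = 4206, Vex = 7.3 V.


Quarter bridge output: Vout = (GF * epsilon * Vex) / 4.
Vout = (2.2 * 4206e-6 * 7.3) / 4
Vout = 0.06754836 / 4 V
Vout = 0.01688709 V = 16.8871 mV

16.8871 mV


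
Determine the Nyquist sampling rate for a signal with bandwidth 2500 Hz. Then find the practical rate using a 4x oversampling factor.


By Nyquist theorem, fs_min = 2 * fmax.
fs_min = 2 * 2500 = 5000 Hz
Practical rate = 4 * fs_min = 4 * 5000 = 20000 Hz

fs_min = 5000 Hz, fs_practical = 20000 Hz


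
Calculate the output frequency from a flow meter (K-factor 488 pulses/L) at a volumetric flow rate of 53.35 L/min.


Frequency = K * Q / 60 (converting L/min to L/s).
f = 488 * 53.35 / 60
f = 26034.8 / 60
f = 433.91 Hz

433.91 Hz


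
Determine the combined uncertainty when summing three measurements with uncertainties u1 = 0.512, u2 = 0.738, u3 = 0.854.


For a sum of independent quantities, uc = sqrt(u1^2 + u2^2 + u3^2).
uc = sqrt(0.512^2 + 0.738^2 + 0.854^2)
uc = sqrt(0.262144 + 0.544644 + 0.729316)
uc = 1.2394

1.2394


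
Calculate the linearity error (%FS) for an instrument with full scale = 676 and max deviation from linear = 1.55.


Linearity error = (max deviation / full scale) * 100%.
Linearity = (1.55 / 676) * 100
Linearity = 0.229 %FS

0.229 %FS
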